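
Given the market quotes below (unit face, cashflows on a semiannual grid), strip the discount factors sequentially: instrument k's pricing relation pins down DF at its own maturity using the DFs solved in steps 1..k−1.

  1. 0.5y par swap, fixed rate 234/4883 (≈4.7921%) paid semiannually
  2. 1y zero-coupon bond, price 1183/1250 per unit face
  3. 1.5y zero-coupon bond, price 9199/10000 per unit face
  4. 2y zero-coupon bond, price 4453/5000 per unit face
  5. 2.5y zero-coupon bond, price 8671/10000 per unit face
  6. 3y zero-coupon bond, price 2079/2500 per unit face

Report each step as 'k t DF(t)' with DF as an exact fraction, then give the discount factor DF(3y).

1 1/2 4883/5000
2 1 1183/1250
3 3/2 9199/10000
4 2 4453/5000
5 5/2 8671/10000
6 3 2079/2500
DF(3y) = 2079/2500 ≈ 0.831600

step 1 [0.5y] swap r/2=117/4883: DF=(1 − 117/4883·(0))/(1+117/4883) = 4883/5000 ≈ 0.976600
step 2 [1y] zero: DF = P = 1183/1250 ≈ 0.946400
step 3 [1.5y] zero: DF = P = 9199/10000 ≈ 0.919900
step 4 [2y] zero: DF = P = 4453/5000 ≈ 0.890600
step 5 [2.5y] zero: DF = P = 8671/10000 ≈ 0.867100
step 6 [3y] zero: DF = P = 2079/2500 ≈ 0.831600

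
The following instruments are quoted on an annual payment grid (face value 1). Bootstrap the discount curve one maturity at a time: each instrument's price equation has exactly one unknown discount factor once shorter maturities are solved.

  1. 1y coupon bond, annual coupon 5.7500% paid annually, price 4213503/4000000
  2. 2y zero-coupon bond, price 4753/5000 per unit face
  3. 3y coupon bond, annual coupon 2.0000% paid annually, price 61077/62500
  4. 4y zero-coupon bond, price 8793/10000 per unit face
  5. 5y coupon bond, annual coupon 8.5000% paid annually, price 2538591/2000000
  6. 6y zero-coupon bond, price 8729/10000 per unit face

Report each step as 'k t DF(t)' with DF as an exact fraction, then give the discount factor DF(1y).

1 1 9961/10000
2 2 4753/5000
3 3 9199/10000
4 4 8793/10000
5 5 2191/2500
6 6 8729/10000
DF(1y) = 9961/10000 ≈ 0.996100

step 1 [1y] bond c/1=23/400: DF=(4213503/4000000 − 23/400·(0))/(1+23/400) = 9961/10000 ≈ 0.996100
step 2 [2y] zero: DF = P = 4753/5000 ≈ 0.950600
step 3 [3y] bond c/1=1/50: DF=(61077/62500 − 1/50·(0.996100+0.950600))/(1+1/50) = 9199/10000 ≈ 0.919900
step 4 [4y] zero: DF = P = 8793/10000 ≈ 0.879300
step 5 [5y] bond c/1=17/200: DF=(2538591/2000000 − 17/200·(0.996100+0.950600+0.919900+0.879300))/(1+17/200) = 2191/2500 ≈ 0.876400
step 6 [6y] zero: DF = P = 8729/10000 ≈ 0.872900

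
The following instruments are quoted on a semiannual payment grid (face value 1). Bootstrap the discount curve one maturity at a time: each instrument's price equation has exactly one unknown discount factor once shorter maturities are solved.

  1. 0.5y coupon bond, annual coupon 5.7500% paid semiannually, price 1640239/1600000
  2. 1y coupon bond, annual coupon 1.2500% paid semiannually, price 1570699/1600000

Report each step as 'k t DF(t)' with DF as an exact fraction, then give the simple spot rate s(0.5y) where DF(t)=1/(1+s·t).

1 1/2 1993/2000
2 1 4847/5000
s(0.5y) = (1/(1993/2000) − 1)/(1/2) = 14/1993 ≈ 0.7025%

step 1 [0.5y] bond c/2=23/800: DF=(1640239/1600000 − 23/800·(0))/(1+23/800) = 1993/2000 ≈ 0.996500
step 2 [1y] bond c/2=1/160: DF=(1570699/1600000 − 1/160·(0.996500))/(1+1/160) = 4847/5000 ≈ 0.969400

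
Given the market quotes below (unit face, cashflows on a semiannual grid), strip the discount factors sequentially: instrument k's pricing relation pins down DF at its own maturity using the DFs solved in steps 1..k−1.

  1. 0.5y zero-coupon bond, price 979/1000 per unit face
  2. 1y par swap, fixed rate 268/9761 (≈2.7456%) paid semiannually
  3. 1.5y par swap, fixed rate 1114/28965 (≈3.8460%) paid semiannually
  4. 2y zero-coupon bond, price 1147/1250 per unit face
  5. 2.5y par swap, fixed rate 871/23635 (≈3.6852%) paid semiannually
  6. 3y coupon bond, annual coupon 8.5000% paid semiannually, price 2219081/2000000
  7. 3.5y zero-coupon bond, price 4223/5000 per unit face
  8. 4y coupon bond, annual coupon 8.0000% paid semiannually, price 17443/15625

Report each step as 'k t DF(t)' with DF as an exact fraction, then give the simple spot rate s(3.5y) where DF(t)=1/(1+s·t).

step 1 [0.5y] zero: DF = P = 979/1000 ≈ 0.979000
step 2 [1y] swap r/2=134/9761: DF=(1 − 134/9761·(0.979000))/(1+134/9761) = 2433/2500 ≈ 0.973200
step 3 [1.5y] swap r/2=557/28965: DF=(1 − 557/28965·(0.979000+0.973200))/(1+557/28965) = 9443/10000 ≈ 0.944300
step 4 [2y] zero: DF = P = 1147/1250 ≈ 0.917600
step 5 [2.5y] swap r/2=871/47270: DF=(1 − 871/47270·(0.979000+0.973200+0.944300+0.917600))/(1+871/47270) = 9129/10000 ≈ 0.912900
step 6 [3y] bond c/2=17/400: DF=(2219081/2000000 − 17/400·(0.979000+0.973200+0.944300+0.917600+0.912900))/(1+17/400) = 2179/2500 ≈ 0.871600
step 7 [3.5y] zero: DF = P = 4223/5000 ≈ 0.844600
step 8 [4y] bond c/2=1/25: DF=(17443/15625 − 1/25·(0.979000+0.973200+0.944300+0.917600+0.912900+0.871600+0.844600))/(1+1/25) = 516/625 ≈ 0.825600

1 1/2 979/1000
2 1 2433/2500
3 3/2 9443/10000
4 2 1147/1250
5 5/2 9129/10000
6 3 2179/2500
7 7/2 4223/5000
8 4 516/625
s(3.5y) = (1/(4223/5000) − 1)/(7/2) = 222/4223 ≈ 5.2569%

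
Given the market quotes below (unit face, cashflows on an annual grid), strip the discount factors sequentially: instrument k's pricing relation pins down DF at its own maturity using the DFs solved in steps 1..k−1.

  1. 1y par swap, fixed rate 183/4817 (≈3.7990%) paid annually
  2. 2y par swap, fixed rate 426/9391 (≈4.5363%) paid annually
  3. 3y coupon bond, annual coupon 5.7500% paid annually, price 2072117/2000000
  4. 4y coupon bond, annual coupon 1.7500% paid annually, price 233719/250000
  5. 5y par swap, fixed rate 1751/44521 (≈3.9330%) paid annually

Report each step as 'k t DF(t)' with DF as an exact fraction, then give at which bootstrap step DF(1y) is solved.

step 1 [1y] swap r/1=183/4817: DF=(1 − 183/4817·(0))/(1+183/4817) = 4817/5000 ≈ 0.963400
step 2 [2y] swap r/1=426/9391: DF=(1 − 426/9391·(0.963400))/(1+426/9391) = 2287/2500 ≈ 0.914800
step 3 [3y] bond c/1=23/400: DF=(2072117/2000000 − 23/400·(0.963400+0.914800))/(1+23/400) = 1097/1250 ≈ 0.877600
step 4 [4y] bond c/1=7/400: DF=(233719/250000 − 7/400·(0.963400+0.914800+0.877600))/(1+7/400) = 4357/5000 ≈ 0.871400
step 5 [5y] swap r/1=1751/44521: DF=(1 − 1751/44521·(0.963400+0.914800+0.877600+0.871400))/(1+1751/44521) = 8249/10000 ≈ 0.824900

1 1 4817/5000
2 2 2287/2500
3 3 1097/1250
4 4 4357/5000
5 5 8249/10000
DF(1y) is solved at step 1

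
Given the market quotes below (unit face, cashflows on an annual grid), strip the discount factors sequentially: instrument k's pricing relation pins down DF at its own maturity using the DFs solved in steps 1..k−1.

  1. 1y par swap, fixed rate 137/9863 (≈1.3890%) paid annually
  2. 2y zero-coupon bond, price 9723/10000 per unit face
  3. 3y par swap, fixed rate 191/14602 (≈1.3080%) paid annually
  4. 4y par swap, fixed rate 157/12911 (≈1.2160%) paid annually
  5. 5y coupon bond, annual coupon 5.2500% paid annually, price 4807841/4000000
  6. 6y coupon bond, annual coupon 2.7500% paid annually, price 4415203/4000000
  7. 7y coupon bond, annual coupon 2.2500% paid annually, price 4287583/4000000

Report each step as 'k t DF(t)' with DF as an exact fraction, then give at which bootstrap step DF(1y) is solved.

1 1 9863/10000
2 2 9723/10000
3 3 4809/5000
4 4 9529/10000
5 5 593/625
6 6 2363/2500
7 7 4607/5000
DF(1y) is solved at step 1

step 1 [1y] swap r/1=137/9863: DF=(1 − 137/9863·(0))/(1+137/9863) = 9863/10000 ≈ 0.986300
step 2 [2y] zero: DF = P = 9723/10000 ≈ 0.972300
step 3 [3y] swap r/1=191/14602: DF=(1 − 191/14602·(0.986300+0.972300))/(1+191/14602) = 4809/5000 ≈ 0.961800
step 4 [4y] swap r/1=157/12911: DF=(1 − 157/12911·(0.986300+0.972300+0.961800))/(1+157/12911) = 9529/10000 ≈ 0.952900
step 5 [5y] bond c/1=21/400: DF=(4807841/4000000 − 21/400·(0.986300+0.972300+0.961800+0.952900))/(1+21/400) = 593/625 ≈ 0.948800
step 6 [6y] bond c/1=11/400: DF=(4415203/4000000 − 11/400·(0.986300+0.972300+0.961800+0.952900+0.948800))/(1+11/400) = 2363/2500 ≈ 0.945200
step 7 [7y] bond c/1=9/400: DF=(4287583/4000000 − 9/400·(0.986300+0.972300+0.961800+0.952900+0.948800+0.945200))/(1+9/400) = 4607/5000 ≈ 0.921400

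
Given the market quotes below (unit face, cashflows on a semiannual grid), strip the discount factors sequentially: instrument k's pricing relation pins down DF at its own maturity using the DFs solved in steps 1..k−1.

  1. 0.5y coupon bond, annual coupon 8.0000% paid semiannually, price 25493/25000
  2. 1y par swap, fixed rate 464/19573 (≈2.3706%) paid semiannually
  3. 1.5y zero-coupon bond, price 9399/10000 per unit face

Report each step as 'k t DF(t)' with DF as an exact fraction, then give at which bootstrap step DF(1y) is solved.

step 1 [0.5y] bond c/2=1/25: DF=(25493/25000 − 1/25·(0))/(1+1/25) = 1961/2000 ≈ 0.980500
step 2 [1y] swap r/2=232/19573: DF=(1 − 232/19573·(0.980500))/(1+232/19573) = 1221/1250 ≈ 0.976800
step 3 [1.5y] zero: DF = P = 9399/10000 ≈ 0.939900

1 1/2 1961/2000
2 1 1221/1250
3 3/2 9399/10000
DF(1y) is solved at step 2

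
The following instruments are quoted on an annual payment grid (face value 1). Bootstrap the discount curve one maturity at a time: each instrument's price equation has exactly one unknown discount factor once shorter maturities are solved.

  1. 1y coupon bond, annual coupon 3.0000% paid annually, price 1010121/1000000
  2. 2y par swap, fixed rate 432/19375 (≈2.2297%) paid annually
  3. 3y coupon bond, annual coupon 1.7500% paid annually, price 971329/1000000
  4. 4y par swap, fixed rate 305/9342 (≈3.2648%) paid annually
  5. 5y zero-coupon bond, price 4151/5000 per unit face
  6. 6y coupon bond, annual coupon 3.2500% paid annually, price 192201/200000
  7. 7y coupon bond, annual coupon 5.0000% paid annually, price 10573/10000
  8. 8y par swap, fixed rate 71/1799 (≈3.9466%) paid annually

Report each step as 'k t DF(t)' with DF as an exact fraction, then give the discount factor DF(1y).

step 1 [1y] bond c/1=3/100: DF=(1010121/1000000 − 3/100·(0))/(1+3/100) = 9807/10000 ≈ 0.980700
step 2 [2y] swap r/1=432/19375: DF=(1 − 432/19375·(0.980700))/(1+432/19375) = 598/625 ≈ 0.956800
step 3 [3y] bond c/1=7/400: DF=(971329/1000000 − 7/400·(0.980700+0.956800))/(1+7/400) = 9213/10000 ≈ 0.921300
step 4 [4y] swap r/1=305/9342: DF=(1 − 305/9342·(0.980700+0.956800+0.921300))/(1+305/9342) = 439/500 ≈ 0.878000
step 5 [5y] zero: DF = P = 4151/5000 ≈ 0.830200
step 6 [6y] bond c/1=13/400: DF=(192201/200000 − 13/400·(0.980700+0.956800+0.921300+0.878000+0.830200))/(1+13/400) = 787/1000 ≈ 0.787000
step 7 [7y] bond c/1=1/20: DF=(10573/10000 − 1/20·(0.980700+0.956800+0.921300+0.878000+0.830200+0.787000))/(1+1/20) = 94/125 ≈ 0.752000
step 8 [8y] swap r/1=71/1799: DF=(1 − 71/1799·(0.980700+0.956800+0.921300+0.878000+0.830200+0.787000+0.752000))/(1+71/1799) = 3651/5000 ≈ 0.730200

1 1 9807/10000
2 2 598/625
3 3 9213/10000
4 4 439/500
5 5 4151/5000
6 6 787/1000
7 7 94/125
8 8 3651/5000
DF(1y) = 9807/10000 ≈ 0.980700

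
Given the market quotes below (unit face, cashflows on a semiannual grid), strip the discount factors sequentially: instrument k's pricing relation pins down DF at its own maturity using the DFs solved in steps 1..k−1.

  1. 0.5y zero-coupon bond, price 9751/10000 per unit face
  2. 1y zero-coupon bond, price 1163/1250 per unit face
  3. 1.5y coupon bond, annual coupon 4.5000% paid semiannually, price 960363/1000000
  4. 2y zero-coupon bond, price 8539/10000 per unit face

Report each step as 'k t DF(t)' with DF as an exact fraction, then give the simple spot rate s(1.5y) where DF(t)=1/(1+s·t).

1 1/2 9751/10000
2 1 1163/1250
3 3/2 8973/10000
4 2 8539/10000
s(1.5y) = (1/(8973/10000) − 1)/(3/2) = 2054/26919 ≈ 7.6303%

step 1 [0.5y] zero: DF = P = 9751/10000 ≈ 0.975100
step 2 [1y] zero: DF = P = 1163/1250 ≈ 0.930400
step 3 [1.5y] bond c/2=9/400: DF=(960363/1000000 − 9/400·(0.975100+0.930400))/(1+9/400) = 8973/10000 ≈ 0.897300
step 4 [2y] zero: DF = P = 8539/10000 ≈ 0.853900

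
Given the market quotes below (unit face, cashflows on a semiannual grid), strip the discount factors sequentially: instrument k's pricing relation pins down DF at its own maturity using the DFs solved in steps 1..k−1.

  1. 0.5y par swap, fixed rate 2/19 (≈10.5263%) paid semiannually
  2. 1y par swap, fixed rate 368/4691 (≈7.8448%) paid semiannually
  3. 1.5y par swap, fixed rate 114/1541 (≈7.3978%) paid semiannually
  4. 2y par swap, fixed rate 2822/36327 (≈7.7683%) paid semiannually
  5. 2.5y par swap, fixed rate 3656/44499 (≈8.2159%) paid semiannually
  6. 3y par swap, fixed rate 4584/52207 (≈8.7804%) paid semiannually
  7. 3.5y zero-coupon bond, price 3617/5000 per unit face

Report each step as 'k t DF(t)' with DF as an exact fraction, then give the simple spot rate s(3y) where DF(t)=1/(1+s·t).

1 1/2 19/20
2 1 579/625
3 3/2 4487/5000
4 2 8589/10000
5 5/2 2043/2500
6 3 1927/2500
7 7/2 3617/5000
s(3y) = (1/(1927/2500) − 1)/(3) = 191/1927 ≈ 9.9118%

step 1 [0.5y] swap r/2=1/19: DF=(1 − 1/19·(0))/(1+1/19) = 19/20 ≈ 0.950000
step 2 [1y] swap r/2=184/4691: DF=(1 − 184/4691·(0.950000))/(1+184/4691) = 579/625 ≈ 0.926400
step 3 [1.5y] swap r/2=57/1541: DF=(1 − 57/1541·(0.950000+0.926400))/(1+57/1541) = 4487/5000 ≈ 0.897400
step 4 [2y] swap r/2=1411/36327: DF=(1 − 1411/36327·(0.950000+0.926400+0.897400))/(1+1411/36327) = 8589/10000 ≈ 0.858900
step 5 [2.5y] swap r/2=1828/44499: DF=(1 − 1828/44499·(0.950000+0.926400+0.897400+0.858900))/(1+1828/44499) = 2043/2500 ≈ 0.817200
step 6 [3y] swap r/2=2292/52207: DF=(1 − 2292/52207·(0.950000+0.926400+0.897400+0.858900+0.817200))/(1+2292/52207) = 1927/2500 ≈ 0.770800
step 7 [3.5y] zero: DF = P = 3617/5000 ≈ 0.723400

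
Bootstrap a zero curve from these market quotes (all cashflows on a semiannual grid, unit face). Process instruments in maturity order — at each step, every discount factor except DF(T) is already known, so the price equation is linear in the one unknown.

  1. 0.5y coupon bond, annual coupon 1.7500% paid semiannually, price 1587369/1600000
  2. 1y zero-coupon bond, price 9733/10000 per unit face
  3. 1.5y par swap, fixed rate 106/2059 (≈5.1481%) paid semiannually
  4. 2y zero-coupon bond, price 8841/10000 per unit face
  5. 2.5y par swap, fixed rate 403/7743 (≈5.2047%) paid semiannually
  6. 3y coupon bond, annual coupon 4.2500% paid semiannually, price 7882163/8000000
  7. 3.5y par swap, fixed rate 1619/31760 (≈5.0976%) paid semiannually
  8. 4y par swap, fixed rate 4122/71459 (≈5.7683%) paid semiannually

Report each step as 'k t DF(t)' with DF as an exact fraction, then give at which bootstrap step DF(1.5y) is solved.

1 1/2 1967/2000
2 1 9733/10000
3 3/2 4629/5000
4 2 8841/10000
5 5/2 8791/10000
6 3 8681/10000
7 7/2 8381/10000
8 4 7939/10000
DF(1.5y) is solved at step 3

step 1 [0.5y] bond c/2=7/800: DF=(1587369/1600000 − 7/800·(0))/(1+7/800) = 1967/2000 ≈ 0.983500
step 2 [1y] zero: DF = P = 9733/10000 ≈ 0.973300
step 3 [1.5y] swap r/2=53/2059: DF=(1 − 53/2059·(0.983500+0.973300))/(1+53/2059) = 4629/5000 ≈ 0.925800
step 4 [2y] zero: DF = P = 8841/10000 ≈ 0.884100
step 5 [2.5y] swap r/2=403/15486: DF=(1 − 403/15486·(0.983500+0.973300+0.925800+0.884100))/(1+403/15486) = 8791/10000 ≈ 0.879100
step 6 [3y] bond c/2=17/800: DF=(7882163/8000000 − 17/800·(0.983500+0.973300+0.925800+0.884100+0.879100))/(1+17/800) = 8681/10000 ≈ 0.868100
step 7 [3.5y] swap r/2=1619/63520: DF=(1 − 1619/63520·(0.983500+0.973300+0.925800+0.884100+0.879100+0.868100))/(1+1619/63520) = 8381/10000 ≈ 0.838100
step 8 [4y] swap r/2=2061/71459: DF=(1 − 2061/71459·(0.983500+0.973300+0.925800+0.884100+0.879100+0.868100+0.838100))/(1+2061/71459) = 7939/10000 ≈ 0.793900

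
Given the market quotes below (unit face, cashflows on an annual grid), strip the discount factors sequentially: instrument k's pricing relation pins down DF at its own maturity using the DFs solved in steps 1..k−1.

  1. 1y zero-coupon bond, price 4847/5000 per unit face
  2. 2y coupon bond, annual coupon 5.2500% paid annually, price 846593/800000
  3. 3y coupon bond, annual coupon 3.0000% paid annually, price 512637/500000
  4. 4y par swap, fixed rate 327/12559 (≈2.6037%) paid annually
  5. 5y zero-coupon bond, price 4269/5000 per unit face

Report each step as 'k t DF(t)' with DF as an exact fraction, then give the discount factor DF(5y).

1 1 4847/5000
2 2 9571/10000
3 3 9393/10000
4 4 9019/10000
5 5 4269/5000
DF(5y) = 4269/5000 ≈ 0.853800

step 1 [1y] zero: DF = P = 4847/5000 ≈ 0.969400
step 2 [2y] bond c/1=21/400: DF=(846593/800000 − 21/400·(0.969400))/(1+21/400) = 9571/10000 ≈ 0.957100
step 3 [3y] bond c/1=3/100: DF=(512637/500000 − 3/100·(0.969400+0.957100))/(1+3/100) = 9393/10000 ≈ 0.939300
step 4 [4y] swap r/1=327/12559: DF=(1 − 327/12559·(0.969400+0.957100+0.939300))/(1+327/12559) = 9019/10000 ≈ 0.901900
step 5 [5y] zero: DF = P = 4269/5000 ≈ 0.853800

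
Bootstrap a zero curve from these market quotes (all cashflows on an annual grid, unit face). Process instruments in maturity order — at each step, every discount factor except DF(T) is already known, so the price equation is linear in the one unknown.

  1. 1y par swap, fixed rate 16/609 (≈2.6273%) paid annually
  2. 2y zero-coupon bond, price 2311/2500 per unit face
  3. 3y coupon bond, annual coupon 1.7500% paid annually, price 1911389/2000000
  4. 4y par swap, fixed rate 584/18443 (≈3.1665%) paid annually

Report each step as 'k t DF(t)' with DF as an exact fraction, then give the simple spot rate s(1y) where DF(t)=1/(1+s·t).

step 1 [1y] swap r/1=16/609: DF=(1 − 16/609·(0))/(1+16/609) = 609/625 ≈ 0.974400
step 2 [2y] zero: DF = P = 2311/2500 ≈ 0.924400
step 3 [3y] bond c/1=7/400: DF=(1911389/2000000 − 7/400·(0.974400+0.924400))/(1+7/400) = 4533/5000 ≈ 0.906600
step 4 [4y] swap r/1=584/18443: DF=(1 − 584/18443·(0.974400+0.924400+0.906600))/(1+584/18443) = 552/625 ≈ 0.883200

1 1 609/625
2 2 2311/2500
3 3 4533/5000
4 4 552/625
s(1y) = (1/(609/625) − 1)/(1) = 16/609 ≈ 2.6273%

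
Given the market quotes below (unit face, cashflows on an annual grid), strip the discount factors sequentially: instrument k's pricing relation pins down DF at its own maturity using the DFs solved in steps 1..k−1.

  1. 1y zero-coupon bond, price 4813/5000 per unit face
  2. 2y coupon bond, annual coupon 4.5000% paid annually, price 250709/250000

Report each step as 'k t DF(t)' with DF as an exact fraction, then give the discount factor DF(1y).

1 1 4813/5000
2 2 4591/5000
DF(1y) = 4813/5000 ≈ 0.962600

step 1 [1y] zero: DF = P = 4813/5000 ≈ 0.962600
step 2 [2y] bond c/1=9/200: DF=(250709/250000 − 9/200·(0.962600))/(1+9/200) = 4591/5000 ≈ 0.918200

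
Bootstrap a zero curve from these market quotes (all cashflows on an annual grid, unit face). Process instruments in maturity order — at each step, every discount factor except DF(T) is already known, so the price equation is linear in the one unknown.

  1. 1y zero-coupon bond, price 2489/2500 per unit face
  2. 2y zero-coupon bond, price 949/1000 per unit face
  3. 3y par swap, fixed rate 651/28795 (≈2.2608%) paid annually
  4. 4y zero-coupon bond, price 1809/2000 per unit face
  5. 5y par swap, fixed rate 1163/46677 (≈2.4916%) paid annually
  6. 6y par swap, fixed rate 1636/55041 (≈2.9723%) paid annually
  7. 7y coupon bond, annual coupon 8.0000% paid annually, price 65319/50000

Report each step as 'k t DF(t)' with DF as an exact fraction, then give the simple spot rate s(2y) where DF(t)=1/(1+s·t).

1 1 2489/2500
2 2 949/1000
3 3 9349/10000
4 4 1809/2000
5 5 8837/10000
6 6 2091/2500
7 7 8019/10000
s(2y) = (1/(949/1000) − 1)/(2) = 51/1898 ≈ 2.6870%

step 1 [1y] zero: DF = P = 2489/2500 ≈ 0.995600
step 2 [2y] zero: DF = P = 949/1000 ≈ 0.949000
step 3 [3y] swap r/1=651/28795: DF=(1 − 651/28795·(0.995600+0.949000))/(1+651/28795) = 9349/10000 ≈ 0.934900
step 4 [4y] zero: DF = P = 1809/2000 ≈ 0.904500
step 5 [5y] swap r/1=1163/46677: DF=(1 − 1163/46677·(0.995600+0.949000+0.934900+0.904500))/(1+1163/46677) = 8837/10000 ≈ 0.883700
step 6 [6y] swap r/1=1636/55041: DF=(1 − 1636/55041·(0.995600+0.949000+0.934900+0.904500+0.883700))/(1+1636/55041) = 2091/2500 ≈ 0.836400
step 7 [7y] bond c/1=2/25: DF=(65319/50000 − 2/25·(0.995600+0.949000+0.934900+0.904500+0.883700+0.836400))/(1+2/25) = 8019/10000 ≈ 0.801900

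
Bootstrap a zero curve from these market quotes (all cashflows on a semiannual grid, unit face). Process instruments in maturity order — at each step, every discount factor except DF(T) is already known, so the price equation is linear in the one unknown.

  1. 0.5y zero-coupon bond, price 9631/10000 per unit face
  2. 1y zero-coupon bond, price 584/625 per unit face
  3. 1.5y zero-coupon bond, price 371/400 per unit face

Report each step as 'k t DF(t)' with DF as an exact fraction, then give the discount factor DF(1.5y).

1 1/2 9631/10000
2 1 584/625
3 3/2 371/400
DF(1.5y) = 371/400 ≈ 0.927500

step 1 [0.5y] zero: DF = P = 9631/10000 ≈ 0.963100
step 2 [1y] zero: DF = P = 584/625 ≈ 0.934400
step 3 [1.5y] zero: DF = P = 371/400 ≈ 0.927500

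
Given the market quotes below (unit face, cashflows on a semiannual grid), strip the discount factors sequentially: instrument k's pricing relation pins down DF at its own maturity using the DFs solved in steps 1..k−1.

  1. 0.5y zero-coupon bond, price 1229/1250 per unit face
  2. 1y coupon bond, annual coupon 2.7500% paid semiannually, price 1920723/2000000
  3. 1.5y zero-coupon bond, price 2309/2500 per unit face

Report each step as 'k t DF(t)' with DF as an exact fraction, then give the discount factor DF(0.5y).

1 1/2 1229/1250
2 1 467/500
3 3/2 2309/2500
DF(0.5y) = 1229/1250 ≈ 0.983200

step 1 [0.5y] zero: DF = P = 1229/1250 ≈ 0.983200
step 2 [1y] bond c/2=11/800: DF=(1920723/2000000 − 11/800·(0.983200))/(1+11/800) = 467/500 ≈ 0.934000
step 3 [1.5y] zero: DF = P = 2309/2500 ≈ 0.923600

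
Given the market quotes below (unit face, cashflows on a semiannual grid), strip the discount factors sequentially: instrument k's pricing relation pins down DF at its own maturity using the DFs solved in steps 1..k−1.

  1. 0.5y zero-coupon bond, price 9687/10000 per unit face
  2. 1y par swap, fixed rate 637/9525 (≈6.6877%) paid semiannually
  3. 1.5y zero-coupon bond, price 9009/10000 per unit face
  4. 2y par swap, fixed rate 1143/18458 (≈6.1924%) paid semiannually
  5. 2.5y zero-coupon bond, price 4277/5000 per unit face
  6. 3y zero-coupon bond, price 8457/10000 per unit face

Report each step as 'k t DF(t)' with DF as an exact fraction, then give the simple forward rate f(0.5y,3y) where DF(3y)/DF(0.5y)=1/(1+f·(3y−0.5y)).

step 1 [0.5y] zero: DF = P = 9687/10000 ≈ 0.968700
step 2 [1y] swap r/2=637/19050: DF=(1 − 637/19050·(0.968700))/(1+637/19050) = 9363/10000 ≈ 0.936300
step 3 [1.5y] zero: DF = P = 9009/10000 ≈ 0.900900
step 4 [2y] swap r/2=1143/36916: DF=(1 − 1143/36916·(0.968700+0.936300+0.900900))/(1+1143/36916) = 8857/10000 ≈ 0.885700
step 5 [2.5y] zero: DF = P = 4277/5000 ≈ 0.855400
step 6 [3y] zero: DF = P = 8457/10000 ≈ 0.845700

1 1/2 9687/10000
2 1 9363/10000
3 3/2 9009/10000
4 2 8857/10000
5 5/2 4277/5000
6 3 8457/10000
f(0.5y,3y) = ((9687/10000)/(8457/10000) − 1)/(5/2) = 164/2819 ≈ 5.8177%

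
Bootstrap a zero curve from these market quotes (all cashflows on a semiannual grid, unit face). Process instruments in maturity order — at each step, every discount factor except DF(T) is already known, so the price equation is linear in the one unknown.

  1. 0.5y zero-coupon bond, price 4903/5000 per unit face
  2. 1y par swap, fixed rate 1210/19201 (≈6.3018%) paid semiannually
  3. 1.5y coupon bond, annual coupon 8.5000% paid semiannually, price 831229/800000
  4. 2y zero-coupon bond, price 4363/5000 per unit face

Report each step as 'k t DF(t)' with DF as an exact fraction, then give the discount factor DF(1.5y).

1 1/2 4903/5000
2 1 1879/2000
3 3/2 574/625
4 2 4363/5000
DF(1.5y) = 574/625 ≈ 0.918400

step 1 [0.5y] zero: DF = P = 4903/5000 ≈ 0.980600
step 2 [1y] swap r/2=605/19201: DF=(1 − 605/19201·(0.980600))/(1+605/19201) = 1879/2000 ≈ 0.939500
step 3 [1.5y] bond c/2=17/400: DF=(831229/800000 − 17/400·(0.980600+0.939500))/(1+17/400) = 574/625 ≈ 0.918400
step 4 [2y] zero: DF = P = 4363/5000 ≈ 0.872600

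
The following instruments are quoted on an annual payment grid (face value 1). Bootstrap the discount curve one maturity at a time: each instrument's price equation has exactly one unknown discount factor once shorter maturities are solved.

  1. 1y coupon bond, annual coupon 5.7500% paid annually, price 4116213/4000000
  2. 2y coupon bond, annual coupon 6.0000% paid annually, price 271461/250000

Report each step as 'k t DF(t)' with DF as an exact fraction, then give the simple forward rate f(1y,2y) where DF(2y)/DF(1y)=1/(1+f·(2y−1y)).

1 1 9731/10000
2 2 9693/10000
f(1y,2y) = ((9731/10000)/(9693/10000) − 1)/(1) = 38/9693 ≈ 0.3920%

step 1 [1y] bond c/1=23/400: DF=(4116213/4000000 − 23/400·(0))/(1+23/400) = 9731/10000 ≈ 0.973100
step 2 [2y] bond c/1=3/50: DF=(271461/250000 − 3/50·(0.973100))/(1+3/50) = 9693/10000 ≈ 0.969300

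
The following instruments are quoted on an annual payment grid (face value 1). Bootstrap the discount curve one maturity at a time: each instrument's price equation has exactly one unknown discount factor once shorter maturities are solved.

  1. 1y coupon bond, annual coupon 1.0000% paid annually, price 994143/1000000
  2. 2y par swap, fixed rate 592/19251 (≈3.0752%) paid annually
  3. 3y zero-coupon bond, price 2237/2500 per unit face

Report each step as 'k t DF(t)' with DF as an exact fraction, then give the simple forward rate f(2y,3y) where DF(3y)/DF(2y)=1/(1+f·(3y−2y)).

step 1 [1y] bond c/1=1/100: DF=(994143/1000000 − 1/100·(0))/(1+1/100) = 9843/10000 ≈ 0.984300
step 2 [2y] swap r/1=592/19251: DF=(1 − 592/19251·(0.984300))/(1+592/19251) = 588/625 ≈ 0.940800
step 3 [3y] zero: DF = P = 2237/2500 ≈ 0.894800

1 1 9843/10000
2 2 588/625
3 3 2237/2500
f(2y,3y) = ((588/625)/(2237/2500) − 1)/(1) = 115/2237 ≈ 5.1408%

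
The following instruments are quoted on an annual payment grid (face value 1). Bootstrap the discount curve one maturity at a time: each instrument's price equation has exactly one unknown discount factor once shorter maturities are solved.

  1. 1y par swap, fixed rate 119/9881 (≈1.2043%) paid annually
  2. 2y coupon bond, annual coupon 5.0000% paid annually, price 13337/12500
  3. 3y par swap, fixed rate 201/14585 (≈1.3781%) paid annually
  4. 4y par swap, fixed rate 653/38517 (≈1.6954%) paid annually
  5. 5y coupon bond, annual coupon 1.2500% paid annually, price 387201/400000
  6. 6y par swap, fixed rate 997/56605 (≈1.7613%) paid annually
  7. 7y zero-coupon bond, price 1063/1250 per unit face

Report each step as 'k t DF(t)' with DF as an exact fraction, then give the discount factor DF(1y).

1 1 9881/10000
2 2 9691/10000
3 3 4799/5000
4 4 9347/10000
5 5 1817/2000
6 6 9003/10000
7 7 1063/1250
DF(1y) = 9881/10000 ≈ 0.988100

step 1 [1y] swap r/1=119/9881: DF=(1 − 119/9881·(0))/(1+119/9881) = 9881/10000 ≈ 0.988100
step 2 [2y] bond c/1=1/20: DF=(13337/12500 − 1/20·(0.988100))/(1+1/20) = 9691/10000 ≈ 0.969100
step 3 [3y] swap r/1=201/14585: DF=(1 − 201/14585·(0.988100+0.969100))/(1+201/14585) = 4799/5000 ≈ 0.959800
step 4 [4y] swap r/1=653/38517: DF=(1 − 653/38517·(0.988100+0.969100+0.959800))/(1+653/38517) = 9347/10000 ≈ 0.934700
step 5 [5y] bond c/1=1/80: DF=(387201/400000 − 1/80·(0.988100+0.969100+0.959800+0.934700))/(1+1/80) = 1817/2000 ≈ 0.908500
step 6 [6y] swap r/1=997/56605: DF=(1 − 997/56605·(0.988100+0.969100+0.959800+0.934700+0.908500))/(1+997/56605) = 9003/10000 ≈ 0.900300
step 7 [7y] zero: DF = P = 1063/1250 ≈ 0.850400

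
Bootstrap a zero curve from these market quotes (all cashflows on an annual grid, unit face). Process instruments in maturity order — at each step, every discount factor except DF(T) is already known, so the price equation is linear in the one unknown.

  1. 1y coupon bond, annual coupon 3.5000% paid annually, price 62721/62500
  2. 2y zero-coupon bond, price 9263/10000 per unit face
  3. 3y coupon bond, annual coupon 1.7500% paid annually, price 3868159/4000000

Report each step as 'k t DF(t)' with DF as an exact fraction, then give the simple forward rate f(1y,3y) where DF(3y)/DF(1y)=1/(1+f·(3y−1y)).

step 1 [1y] bond c/1=7/200: DF=(62721/62500 − 7/200·(0))/(1+7/200) = 606/625 ≈ 0.969600
step 2 [2y] zero: DF = P = 9263/10000 ≈ 0.926300
step 3 [3y] bond c/1=7/400: DF=(3868159/4000000 − 7/400·(0.969600+0.926300))/(1+7/400) = 4589/5000 ≈ 0.917800

1 1 606/625
2 2 9263/10000
3 3 4589/5000
f(1y,3y) = ((606/625)/(4589/5000) − 1)/(2) = 259/9178 ≈ 2.8220%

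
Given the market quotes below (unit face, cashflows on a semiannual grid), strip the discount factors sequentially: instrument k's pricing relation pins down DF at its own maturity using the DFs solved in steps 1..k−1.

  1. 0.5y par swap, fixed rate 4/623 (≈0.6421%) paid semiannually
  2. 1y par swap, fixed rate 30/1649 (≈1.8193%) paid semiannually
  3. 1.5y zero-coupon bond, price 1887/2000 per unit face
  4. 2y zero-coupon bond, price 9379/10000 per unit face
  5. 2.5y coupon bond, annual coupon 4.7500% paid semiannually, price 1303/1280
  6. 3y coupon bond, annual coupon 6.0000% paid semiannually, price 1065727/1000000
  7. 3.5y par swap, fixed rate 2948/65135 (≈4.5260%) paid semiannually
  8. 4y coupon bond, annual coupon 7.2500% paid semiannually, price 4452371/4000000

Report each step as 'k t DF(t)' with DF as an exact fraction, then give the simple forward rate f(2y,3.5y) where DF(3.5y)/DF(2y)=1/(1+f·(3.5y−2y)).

1 1/2 623/625
2 1 491/500
3 3/2 1887/2000
4 2 9379/10000
5 5/2 1131/1250
6 3 8959/10000
7 7/2 4263/5000
8 4 8463/10000
f(2y,3.5y) = ((9379/10000)/(4263/5000) − 1)/(3/2) = 853/12789 ≈ 6.6698%

step 1 [0.5y] swap r/2=2/623: DF=(1 − 2/623·(0))/(1+2/623) = 623/625 ≈ 0.996800
step 2 [1y] swap r/2=15/1649: DF=(1 − 15/1649·(0.996800))/(1+15/1649) = 491/500 ≈ 0.982000
step 3 [1.5y] zero: DF = P = 1887/2000 ≈ 0.943500
step 4 [2y] zero: DF = P = 9379/10000 ≈ 0.937900
step 5 [2.5y] bond c/2=19/800: DF=(1303/1280 − 19/800·(0.996800+0.982000+0.943500+0.937900))/(1+19/800) = 1131/1250 ≈ 0.904800
step 6 [3y] bond c/2=3/100: DF=(1065727/1000000 − 3/100·(0.996800+0.982000+0.943500+0.937900+0.904800))/(1+3/100) = 8959/10000 ≈ 0.895900
step 7 [3.5y] swap r/2=1474/65135: DF=(1 − 1474/65135·(0.996800+0.982000+0.943500+0.937900+0.904800+0.895900))/(1+1474/65135) = 4263/5000 ≈ 0.852600
step 8 [4y] bond c/2=29/800: DF=(4452371/4000000 − 29/800·(0.996800+0.982000+0.943500+0.937900+0.904800+0.895900+0.852600))/(1+29/800) = 8463/10000 ≈ 0.846300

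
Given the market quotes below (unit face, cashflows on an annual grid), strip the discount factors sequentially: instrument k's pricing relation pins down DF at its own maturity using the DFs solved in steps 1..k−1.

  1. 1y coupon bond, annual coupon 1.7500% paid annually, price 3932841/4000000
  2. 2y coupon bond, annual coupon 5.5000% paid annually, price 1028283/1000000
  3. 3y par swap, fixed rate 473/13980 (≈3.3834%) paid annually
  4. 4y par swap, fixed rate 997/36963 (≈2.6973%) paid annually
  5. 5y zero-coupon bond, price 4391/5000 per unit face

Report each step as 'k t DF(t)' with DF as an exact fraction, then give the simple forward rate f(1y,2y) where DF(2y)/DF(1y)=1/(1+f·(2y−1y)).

step 1 [1y] bond c/1=7/400: DF=(3932841/4000000 − 7/400·(0))/(1+7/400) = 9663/10000 ≈ 0.966300
step 2 [2y] bond c/1=11/200: DF=(1028283/1000000 − 11/200·(0.966300))/(1+11/200) = 9243/10000 ≈ 0.924300
step 3 [3y] swap r/1=473/13980: DF=(1 − 473/13980·(0.966300+0.924300))/(1+473/13980) = 4527/5000 ≈ 0.905400
step 4 [4y] swap r/1=997/36963: DF=(1 − 997/36963·(0.966300+0.924300+0.905400))/(1+997/36963) = 9003/10000 ≈ 0.900300
step 5 [5y] zero: DF = P = 4391/5000 ≈ 0.878200

1 1 9663/10000
2 2 9243/10000
3 3 4527/5000
4 4 9003/10000
5 5 4391/5000
f(1y,2y) = ((9663/10000)/(9243/10000) − 1)/(1) = 140/3081 ≈ 4.5440%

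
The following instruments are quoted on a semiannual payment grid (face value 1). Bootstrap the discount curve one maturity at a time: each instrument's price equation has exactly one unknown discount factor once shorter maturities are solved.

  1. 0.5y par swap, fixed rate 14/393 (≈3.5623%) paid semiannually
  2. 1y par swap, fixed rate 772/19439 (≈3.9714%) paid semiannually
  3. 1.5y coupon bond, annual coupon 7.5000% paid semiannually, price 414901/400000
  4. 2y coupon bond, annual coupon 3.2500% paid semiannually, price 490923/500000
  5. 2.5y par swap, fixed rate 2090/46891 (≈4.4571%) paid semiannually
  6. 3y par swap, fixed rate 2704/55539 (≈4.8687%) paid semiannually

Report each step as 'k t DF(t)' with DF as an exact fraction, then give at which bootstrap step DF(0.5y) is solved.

step 1 [0.5y] swap r/2=7/393: DF=(1 − 7/393·(0))/(1+7/393) = 393/400 ≈ 0.982500
step 2 [1y] swap r/2=386/19439: DF=(1 − 386/19439·(0.982500))/(1+386/19439) = 4807/5000 ≈ 0.961400
step 3 [1.5y] bond c/2=3/80: DF=(414901/400000 − 3/80·(0.982500+0.961400))/(1+3/80) = 1859/2000 ≈ 0.929500
step 4 [2y] bond c/2=13/800: DF=(490923/500000 − 13/800·(0.982500+0.961400+0.929500))/(1+13/800) = 4601/5000 ≈ 0.920200
step 5 [2.5y] swap r/2=1045/46891: DF=(1 − 1045/46891·(0.982500+0.961400+0.929500+0.920200))/(1+1045/46891) = 1791/2000 ≈ 0.895500
step 6 [3y] swap r/2=1352/55539: DF=(1 − 1352/55539·(0.982500+0.961400+0.929500+0.920200+0.895500))/(1+1352/55539) = 1081/1250 ≈ 0.864800

1 1/2 393/400
2 1 4807/5000
3 3/2 1859/2000
4 2 4601/5000
5 5/2 1791/2000
6 3 1081/1250
DF(0.5y) is solved at step 1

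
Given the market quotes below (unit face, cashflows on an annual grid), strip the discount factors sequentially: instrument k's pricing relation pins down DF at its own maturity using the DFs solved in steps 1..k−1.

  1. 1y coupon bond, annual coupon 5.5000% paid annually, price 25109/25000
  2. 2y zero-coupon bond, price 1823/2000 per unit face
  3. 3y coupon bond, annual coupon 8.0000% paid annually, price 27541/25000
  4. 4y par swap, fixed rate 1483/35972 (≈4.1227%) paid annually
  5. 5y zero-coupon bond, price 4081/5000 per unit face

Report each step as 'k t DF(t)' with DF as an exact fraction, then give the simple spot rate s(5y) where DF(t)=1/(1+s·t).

1 1 119/125
2 2 1823/2000
3 3 441/500
4 4 8517/10000
5 5 4081/5000
s(5y) = (1/(4081/5000) − 1)/(5) = 919/20405 ≈ 4.5038%

step 1 [1y] bond c/1=11/200: DF=(25109/25000 − 11/200·(0))/(1+11/200) = 119/125 ≈ 0.952000
step 2 [2y] zero: DF = P = 1823/2000 ≈ 0.911500
step 3 [3y] bond c/1=2/25: DF=(27541/25000 − 2/25·(0.952000+0.911500))/(1+2/25) = 441/500 ≈ 0.882000
step 4 [4y] swap r/1=1483/35972: DF=(1 − 1483/35972·(0.952000+0.911500+0.882000))/(1+1483/35972) = 8517/10000 ≈ 0.851700
step 5 [5y] zero: DF = P = 4081/5000 ≈ 0.816200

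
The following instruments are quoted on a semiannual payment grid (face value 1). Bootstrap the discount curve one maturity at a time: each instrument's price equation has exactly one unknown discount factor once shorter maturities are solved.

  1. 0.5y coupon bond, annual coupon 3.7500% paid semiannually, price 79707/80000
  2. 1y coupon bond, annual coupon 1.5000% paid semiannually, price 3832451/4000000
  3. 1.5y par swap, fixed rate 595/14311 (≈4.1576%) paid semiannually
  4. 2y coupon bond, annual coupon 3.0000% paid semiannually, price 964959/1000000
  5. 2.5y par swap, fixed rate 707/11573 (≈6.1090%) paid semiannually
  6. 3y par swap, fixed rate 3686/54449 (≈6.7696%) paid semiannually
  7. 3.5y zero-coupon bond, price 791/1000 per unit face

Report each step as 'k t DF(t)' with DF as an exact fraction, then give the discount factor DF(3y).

step 1 [0.5y] bond c/2=3/160: DF=(79707/80000 − 3/160·(0))/(1+3/160) = 489/500 ≈ 0.978000
step 2 [1y] bond c/2=3/400: DF=(3832451/4000000 − 3/400·(0.978000))/(1+3/400) = 9437/10000 ≈ 0.943700
step 3 [1.5y] swap r/2=595/28622: DF=(1 − 595/28622·(0.978000+0.943700))/(1+595/28622) = 1881/2000 ≈ 0.940500
step 4 [2y] bond c/2=3/200: DF=(964959/1000000 − 3/200·(0.978000+0.943700+0.940500))/(1+3/200) = 2271/2500 ≈ 0.908400
step 5 [2.5y] swap r/2=707/23146: DF=(1 − 707/23146·(0.978000+0.943700+0.940500+0.908400))/(1+707/23146) = 4293/5000 ≈ 0.858600
step 6 [3y] swap r/2=1843/54449: DF=(1 − 1843/54449·(0.978000+0.943700+0.940500+0.908400+0.858600))/(1+1843/54449) = 8157/10000 ≈ 0.815700
step 7 [3.5y] zero: DF = P = 791/1000 ≈ 0.791000

1 1/2 489/500
2 1 9437/10000
3 3/2 1881/2000
4 2 2271/2500
5 5/2 4293/5000
6 3 8157/10000
7 7/2 791/1000
DF(3y) = 8157/10000 ≈ 0.815700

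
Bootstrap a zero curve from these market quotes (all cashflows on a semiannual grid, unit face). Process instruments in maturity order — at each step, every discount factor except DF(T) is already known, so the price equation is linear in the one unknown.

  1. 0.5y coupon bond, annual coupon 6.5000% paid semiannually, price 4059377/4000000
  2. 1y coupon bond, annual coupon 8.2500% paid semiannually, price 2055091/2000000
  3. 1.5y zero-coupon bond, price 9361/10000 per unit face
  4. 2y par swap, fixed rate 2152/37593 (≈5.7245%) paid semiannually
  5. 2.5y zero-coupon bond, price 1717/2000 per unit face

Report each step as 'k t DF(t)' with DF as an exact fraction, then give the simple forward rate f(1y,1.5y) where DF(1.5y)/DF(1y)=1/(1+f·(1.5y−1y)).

1 1/2 9829/10000
2 1 9479/10000
3 3/2 9361/10000
4 2 2231/2500
5 5/2 1717/2000
f(1y,1.5y) = ((9479/10000)/(9361/10000) − 1)/(1/2) = 236/9361 ≈ 2.5211%

step 1 [0.5y] bond c/2=13/400: DF=(4059377/4000000 − 13/400·(0))/(1+13/400) = 9829/10000 ≈ 0.982900
step 2 [1y] bond c/2=33/800: DF=(2055091/2000000 − 33/800·(0.982900))/(1+33/800) = 9479/10000 ≈ 0.947900
step 3 [1.5y] zero: DF = P = 9361/10000 ≈ 0.936100
step 4 [2y] swap r/2=1076/37593: DF=(1 − 1076/37593·(0.982900+0.947900+0.936100))/(1+1076/37593) = 2231/2500 ≈ 0.892400
step 5 [2.5y] zero: DF = P = 1717/2000 ≈ 0.858500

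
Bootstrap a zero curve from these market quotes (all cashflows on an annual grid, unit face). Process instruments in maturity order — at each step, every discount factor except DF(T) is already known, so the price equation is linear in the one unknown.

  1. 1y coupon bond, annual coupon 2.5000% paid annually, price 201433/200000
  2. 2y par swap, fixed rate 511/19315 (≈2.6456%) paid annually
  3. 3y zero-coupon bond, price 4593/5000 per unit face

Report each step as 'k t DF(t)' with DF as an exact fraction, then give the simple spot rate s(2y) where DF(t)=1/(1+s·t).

step 1 [1y] bond c/1=1/40: DF=(201433/200000 − 1/40·(0))/(1+1/40) = 4913/5000 ≈ 0.982600
step 2 [2y] swap r/1=511/19315: DF=(1 − 511/19315·(0.982600))/(1+511/19315) = 9489/10000 ≈ 0.948900
step 3 [3y] zero: DF = P = 4593/5000 ≈ 0.918600

1 1 4913/5000
2 2 9489/10000
3 3 4593/5000
s(2y) = (1/(9489/10000) − 1)/(2) = 511/18978 ≈ 2.6926%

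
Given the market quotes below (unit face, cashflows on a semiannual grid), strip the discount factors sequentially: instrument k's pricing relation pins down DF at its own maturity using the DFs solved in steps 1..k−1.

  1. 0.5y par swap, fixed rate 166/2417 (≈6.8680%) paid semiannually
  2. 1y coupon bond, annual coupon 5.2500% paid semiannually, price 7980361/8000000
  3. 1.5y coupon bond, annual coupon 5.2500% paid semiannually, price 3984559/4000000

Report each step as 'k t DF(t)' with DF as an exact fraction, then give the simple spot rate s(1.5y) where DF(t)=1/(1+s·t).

step 1 [0.5y] swap r/2=83/2417: DF=(1 − 83/2417·(0))/(1+83/2417) = 2417/2500 ≈ 0.966800
step 2 [1y] bond c/2=21/800: DF=(7980361/8000000 − 21/800·(0.966800))/(1+21/800) = 9473/10000 ≈ 0.947300
step 3 [1.5y] bond c/2=21/800: DF=(3984559/4000000 − 21/800·(0.966800+0.947300))/(1+21/800) = 9217/10000 ≈ 0.921700

1 1/2 2417/2500
2 1 9473/10000
3 3/2 9217/10000
s(1.5y) = (1/(9217/10000) − 1)/(3/2) = 522/9217 ≈ 5.6634%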